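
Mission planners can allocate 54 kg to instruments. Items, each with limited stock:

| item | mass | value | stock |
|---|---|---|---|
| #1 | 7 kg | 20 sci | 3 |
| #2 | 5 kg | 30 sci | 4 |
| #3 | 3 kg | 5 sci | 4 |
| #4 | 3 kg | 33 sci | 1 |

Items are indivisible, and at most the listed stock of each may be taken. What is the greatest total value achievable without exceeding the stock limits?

Top feasible selections:
- 3×#1 + 4×#2 + 3×#3 + 1×#4: mass 53, value 228
- 3×#1 + 4×#2 + 2×#3 + 1×#4: mass 50, value 223
Best: 228 sci.

228 sci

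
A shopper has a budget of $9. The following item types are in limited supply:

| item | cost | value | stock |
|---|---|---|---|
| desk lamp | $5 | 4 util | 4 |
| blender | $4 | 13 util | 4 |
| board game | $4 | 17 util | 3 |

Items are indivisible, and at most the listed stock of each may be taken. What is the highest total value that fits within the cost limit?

Top feasible selections:
- 2×board game: cost 8, value 34
- 1×blender + 1×board game: cost 8, value 30
- 2×blender: cost 8, value 26
- 1×desk lamp + 1×board game: cost 9, value 21
Best: 34 util.

34 util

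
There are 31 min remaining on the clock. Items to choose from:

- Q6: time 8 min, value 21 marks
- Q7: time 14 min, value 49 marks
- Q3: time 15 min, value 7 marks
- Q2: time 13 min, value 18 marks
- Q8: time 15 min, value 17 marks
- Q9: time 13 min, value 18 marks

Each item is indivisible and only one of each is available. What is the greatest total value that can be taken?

Check high-value combinations within 31 min:
- Q6+Q7: time 8+14=22, value 21+49=70
- Q7+Q2: time 14+13=27, value 49+18=67
- Q7+Q9: time 14+13=27, value 49+18=67
- Q7+Q8: time 14+15=29, value 49+17=66
Best: 70 marks.

70 marks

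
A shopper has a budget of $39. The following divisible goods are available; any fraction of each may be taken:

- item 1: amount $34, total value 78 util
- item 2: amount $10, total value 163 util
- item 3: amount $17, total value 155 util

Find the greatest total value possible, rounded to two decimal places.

Take in order of value per unit:
- item 2 (163/10 per unit): all 10 → value 163, running total 163.00
- item 3 (155/17 per unit): all 17 → value 155, running total 318.00
- item 1 (78/34 per unit): 12 of 34 → value 12×78/34 = 27.5294, running total 345.53
Total 345.53.

345.53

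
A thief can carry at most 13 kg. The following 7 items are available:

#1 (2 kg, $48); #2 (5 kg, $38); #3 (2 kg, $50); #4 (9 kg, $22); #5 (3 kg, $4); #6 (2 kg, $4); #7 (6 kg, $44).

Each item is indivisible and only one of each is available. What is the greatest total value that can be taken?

Check high-value combinations within 13 kg:
- #1+#3+#6+#7: weight 2+2+2+6=12, value 48+50+4+44=146
- #1+#3+#5+#7: weight 2+2+3+6=13, value 48+50+4+44=146
- #1+#3+#7: weight 2+2+6=10, value 48+50+44=142
- #1+#2+#3+#6: weight 2+5+2+2=11, value 48+38+50+4=140
Best: $146.

$146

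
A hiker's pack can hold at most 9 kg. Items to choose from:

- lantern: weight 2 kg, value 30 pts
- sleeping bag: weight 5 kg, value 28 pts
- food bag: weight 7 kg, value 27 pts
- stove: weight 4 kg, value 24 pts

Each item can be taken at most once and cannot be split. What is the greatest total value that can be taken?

Check high-value combinations within 9 kg:
- lantern+sleeping bag: weight 2+5=7, value 30+28=58
- lantern+food bag: weight 2+7=9, value 30+27=57
- lantern+stove: weight 2+4=6, value 30+24=54
Best: 58 pts.

58 pts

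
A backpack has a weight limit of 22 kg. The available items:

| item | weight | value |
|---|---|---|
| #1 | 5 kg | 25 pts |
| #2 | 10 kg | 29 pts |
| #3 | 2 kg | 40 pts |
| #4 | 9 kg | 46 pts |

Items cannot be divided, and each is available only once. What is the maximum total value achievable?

Check high-value combinations within 22 kg:
- #2+#3+#4: weight 10+2+9=21, value 29+40+46=115
- #1+#3+#4: weight 5+2+9=16, value 25+40+46=111
- #1+#2+#3: weight 5+10+2=17, value 25+29+40=94
- #3+#4: weight 2+9=11, value 40+46=86
Best: 115 pts.

115 pts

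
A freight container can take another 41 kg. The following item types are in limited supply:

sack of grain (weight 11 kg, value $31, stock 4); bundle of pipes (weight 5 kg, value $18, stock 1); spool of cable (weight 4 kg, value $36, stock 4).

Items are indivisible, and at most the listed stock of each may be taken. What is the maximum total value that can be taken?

$206

Top feasible selections:
- 2×sack of grain + 4×spool of cable: weight 38, value 206
- 1×sack of grain + 1×bundle of pipes + 4×spool of cable: weight 32, value 193
- 2×sack of grain + 1×bundle of pipes + 3×spool of cable: weight 39, value 188
- 1×sack of grain + 4×spool of cable: weight 27, value 175
Best: $206.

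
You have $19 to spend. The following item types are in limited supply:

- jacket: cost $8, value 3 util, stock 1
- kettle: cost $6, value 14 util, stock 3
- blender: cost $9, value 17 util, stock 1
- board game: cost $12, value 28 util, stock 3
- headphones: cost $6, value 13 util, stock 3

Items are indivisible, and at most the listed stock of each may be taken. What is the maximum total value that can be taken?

42 util

Top feasible selections:
- 1×kettle + 1×board game: cost 18, value 42
- 3×kettle: cost 18, value 42
- 1×board game + 1×headphones: cost 18, value 41
Best: 42 util.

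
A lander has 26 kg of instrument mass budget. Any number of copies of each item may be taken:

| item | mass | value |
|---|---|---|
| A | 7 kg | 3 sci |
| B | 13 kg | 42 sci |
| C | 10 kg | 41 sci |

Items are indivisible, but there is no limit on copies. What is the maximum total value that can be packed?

Best value-per-unit is C at 41/10; filling with it alone gives 2×41 = 82.
Optimal mix: 2×B → mass 26, value 84.

84 sci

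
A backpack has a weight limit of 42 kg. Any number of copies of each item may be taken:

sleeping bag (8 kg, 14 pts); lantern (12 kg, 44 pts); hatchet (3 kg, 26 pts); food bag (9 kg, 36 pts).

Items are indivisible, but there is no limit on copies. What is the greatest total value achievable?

Best value-per-unit is hatchet at 26/3, and filling with it alone uses weight 14×3=42. No mix of the others beats 14×26 = 364.

364 pts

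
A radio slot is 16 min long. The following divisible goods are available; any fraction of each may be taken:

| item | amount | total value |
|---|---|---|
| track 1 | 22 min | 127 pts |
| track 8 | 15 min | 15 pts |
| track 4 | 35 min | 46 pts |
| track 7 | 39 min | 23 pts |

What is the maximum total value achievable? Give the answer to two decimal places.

92.36

Take in order of value per unit:
- track 1 (127/22 per unit): 16 of 22 → value 16×127/22 = 92.3636, running total 92.36
Total 92.36.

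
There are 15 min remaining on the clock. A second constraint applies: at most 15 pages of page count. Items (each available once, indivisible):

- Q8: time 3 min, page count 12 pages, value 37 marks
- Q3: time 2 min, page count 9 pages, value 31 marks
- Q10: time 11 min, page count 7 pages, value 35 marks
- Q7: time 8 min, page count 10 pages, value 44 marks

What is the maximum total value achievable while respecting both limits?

44 marks

Feasible sets respecting both limits:
- Q7: time 8, page count 10, value 44
- Q8: time 3, page count 12, value 37
- Q10: time 11, page count 7, value 35
Best: 44 marks.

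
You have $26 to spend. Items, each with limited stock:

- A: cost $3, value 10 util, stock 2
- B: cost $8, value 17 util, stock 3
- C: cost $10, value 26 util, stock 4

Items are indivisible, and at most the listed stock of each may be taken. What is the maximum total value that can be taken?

72 util

Best selections within cost 26 and stock limits:
- 2×A + 2×C: cost 26, value 72
- 2×A + 1×B + 1×C: cost 24, value 63
- 1×A + 2×C: cost 23, value 62
- 2×B + 1×C: cost 26, value 60
Best: 72 util.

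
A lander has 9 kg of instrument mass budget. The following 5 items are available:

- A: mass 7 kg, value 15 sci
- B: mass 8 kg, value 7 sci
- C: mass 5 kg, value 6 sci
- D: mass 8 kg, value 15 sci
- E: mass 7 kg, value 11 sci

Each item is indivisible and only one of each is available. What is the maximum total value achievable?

15 sci

Check high-value combinations within 9 kg:
- A: mass 7, value 15
- D: mass 8, value 15
- E: mass 7, value 11
Best: 15 sci.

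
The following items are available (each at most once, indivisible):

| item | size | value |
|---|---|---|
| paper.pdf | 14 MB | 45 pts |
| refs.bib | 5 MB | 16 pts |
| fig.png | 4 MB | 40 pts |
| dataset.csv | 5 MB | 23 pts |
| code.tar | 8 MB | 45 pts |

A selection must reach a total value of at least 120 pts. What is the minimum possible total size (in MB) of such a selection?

Subsets with value ≥ 120, sorted by total size:
- refs.bib+fig.png+dataset.csv+code.tar: size 22, value 124
- paper.pdf+fig.png+code.tar: size 26, value 130
Minimum size: 22 MB.

22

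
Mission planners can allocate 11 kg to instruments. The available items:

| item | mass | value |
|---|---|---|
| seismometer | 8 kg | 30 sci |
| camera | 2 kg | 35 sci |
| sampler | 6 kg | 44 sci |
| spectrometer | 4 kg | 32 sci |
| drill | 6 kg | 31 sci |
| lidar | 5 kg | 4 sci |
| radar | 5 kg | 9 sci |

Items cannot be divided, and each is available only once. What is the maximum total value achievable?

79 sci

This is a 0/1 knapsack; check combinations near the capacity.
- camera+sampler: mass 2+6=8, value 35+44=79
- sampler+spectrometer: mass 6+4=10, value 44+32=76
- camera+spectrometer+radar: mass 2+4+5=11, value 35+32+9=76
- camera+spectrometer+lidar: mass 2+4+5=11, value 35+32+4=71
- camera+spectrometer: mass 2+4=6, value 35+32=67
Best: 79 sci.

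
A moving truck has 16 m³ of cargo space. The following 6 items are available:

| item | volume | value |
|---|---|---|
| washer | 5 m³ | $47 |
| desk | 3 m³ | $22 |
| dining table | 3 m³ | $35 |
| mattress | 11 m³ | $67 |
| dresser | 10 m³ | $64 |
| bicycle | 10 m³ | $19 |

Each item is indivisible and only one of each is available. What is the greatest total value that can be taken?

$121

Check high-value combinations within 16 m³:
- desk+dining table+dresser: volume 3+3+10=16, value 22+35+64=121
- washer+mattress: volume 5+11=16, value 47+67=114
- washer+dresser: volume 5+10=15, value 47+64=111
- washer+desk+dining table: volume 5+3+3=11, value 47+22+35=104
- dining table+mattress: volume 3+11=14, value 35+67=102
Best: $121.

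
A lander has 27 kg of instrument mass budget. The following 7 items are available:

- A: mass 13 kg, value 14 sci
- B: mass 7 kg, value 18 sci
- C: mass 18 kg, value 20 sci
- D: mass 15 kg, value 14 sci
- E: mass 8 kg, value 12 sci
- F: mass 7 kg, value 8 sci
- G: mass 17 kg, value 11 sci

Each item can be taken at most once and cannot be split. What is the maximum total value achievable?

40 sci

Check high-value combinations within 27 kg:
- A+B+F: mass 13+7+7=27, value 14+18+8=40
- B+E+F: mass 7+8+7=22, value 18+12+8=38
- B+C: mass 7+18=25, value 18+20=38
- A+B: mass 13+7=20, value 14+18=32
- B+D: mass 7+15=22, value 18+14=32
Best: 40 sci.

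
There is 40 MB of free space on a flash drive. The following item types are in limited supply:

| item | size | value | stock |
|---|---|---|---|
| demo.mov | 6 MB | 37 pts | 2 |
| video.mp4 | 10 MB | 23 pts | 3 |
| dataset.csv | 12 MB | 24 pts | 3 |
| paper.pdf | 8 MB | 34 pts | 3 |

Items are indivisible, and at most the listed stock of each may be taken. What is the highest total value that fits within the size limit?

176 pts

Top feasible selections:
- 2×demo.mov + 3×paper.pdf: size 36, value 176
- 2×demo.mov + 1×dataset.csv + 2×paper.pdf: size 40, value 166
- 2×demo.mov + 1×video.mp4 + 2×paper.pdf: size 38, value 165
Best: 176 pts.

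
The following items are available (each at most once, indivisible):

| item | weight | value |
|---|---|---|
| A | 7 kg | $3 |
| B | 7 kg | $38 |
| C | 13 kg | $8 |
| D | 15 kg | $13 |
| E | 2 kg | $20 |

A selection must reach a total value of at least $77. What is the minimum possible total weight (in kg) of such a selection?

37

Subsets with value ≥ 77, sorted by total weight:
- B+C+D+E: weight 37, value 79
- A+B+C+D+E: weight 44, value 82
Minimum weight: 37 kg.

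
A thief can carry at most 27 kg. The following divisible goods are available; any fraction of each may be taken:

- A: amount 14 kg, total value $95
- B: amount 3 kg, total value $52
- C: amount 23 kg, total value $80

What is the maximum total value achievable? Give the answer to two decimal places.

181.78

Take in order of value per unit:
- B (52/3 per unit): all 3 → value 52, running total 52.00
- A (95/14 per unit): all 14 → value 95, running total 147.00
- C (80/23 per unit): 10 of 23 → value 10×80/23 = 34.7826, running total 181.78
Total 181.78.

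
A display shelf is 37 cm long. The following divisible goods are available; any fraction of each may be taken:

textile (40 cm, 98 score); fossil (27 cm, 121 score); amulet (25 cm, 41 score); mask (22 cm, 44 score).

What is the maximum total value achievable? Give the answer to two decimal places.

145.50

Take in order of value per unit:
- fossil (121/27 per unit): all 27 → value 121, running total 121.00
- textile (98/40 per unit): 10 of 40 → value 10×98/40 = 24.5000, running total 145.50
Total 145.50.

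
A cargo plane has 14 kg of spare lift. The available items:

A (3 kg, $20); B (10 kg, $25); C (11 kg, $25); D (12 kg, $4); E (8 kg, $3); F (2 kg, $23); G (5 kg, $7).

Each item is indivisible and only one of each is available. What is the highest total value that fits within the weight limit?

$50

Check high-value combinations within 14 kg:
- A+F+G: weight 3+2+5=10, value 20+23+7=50
- B+F: weight 10+2=12, value 25+23=48
- C+F: weight 11+2=13, value 25+23=48
Best: $50.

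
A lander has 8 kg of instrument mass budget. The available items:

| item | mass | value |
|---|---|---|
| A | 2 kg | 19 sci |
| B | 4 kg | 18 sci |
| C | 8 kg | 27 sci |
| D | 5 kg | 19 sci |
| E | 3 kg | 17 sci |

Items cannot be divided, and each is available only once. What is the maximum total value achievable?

Check high-value combinations within 8 kg:
- A+D: mass 2+5=7, value 19+19=38
- A+B: mass 2+4=6, value 19+18=37
- A+E: mass 2+3=5, value 19+17=36
Best: 38 sci.

38 sci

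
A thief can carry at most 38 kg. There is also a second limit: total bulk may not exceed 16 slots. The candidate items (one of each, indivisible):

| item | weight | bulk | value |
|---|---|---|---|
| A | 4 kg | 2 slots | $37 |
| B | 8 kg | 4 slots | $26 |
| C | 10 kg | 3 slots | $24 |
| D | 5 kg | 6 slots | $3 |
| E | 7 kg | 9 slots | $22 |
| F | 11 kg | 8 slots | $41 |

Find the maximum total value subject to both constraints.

$104

Feasible sets respecting both limits:
- A+B+F: weight 23, bulk 14, value 104
- A+C+F: weight 25, bulk 13, value 102
- B+C+F: weight 29, bulk 15, value 91
- A+B+C+D: weight 27, bulk 15, value 90
Best: $104.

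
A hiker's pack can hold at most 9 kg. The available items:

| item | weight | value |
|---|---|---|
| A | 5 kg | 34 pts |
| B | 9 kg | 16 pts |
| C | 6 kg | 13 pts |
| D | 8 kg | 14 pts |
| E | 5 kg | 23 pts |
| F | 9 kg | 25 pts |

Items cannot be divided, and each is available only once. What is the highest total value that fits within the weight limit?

Check high-value combinations within 9 kg:
- A: weight 5, value 34
- F: weight 9, value 25
- E: weight 5, value 23
- B: weight 9, value 16
Best: 34 pts.

34 pts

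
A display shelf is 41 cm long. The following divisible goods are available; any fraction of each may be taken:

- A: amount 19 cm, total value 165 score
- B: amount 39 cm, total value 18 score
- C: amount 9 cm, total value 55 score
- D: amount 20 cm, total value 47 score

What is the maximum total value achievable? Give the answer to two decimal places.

250.55

Take in order of value per unit:
- A (165/19 per unit): all 19 → value 165, running total 165.00
- C (55/9 per unit): all 9 → value 55, running total 220.00
- D (47/20 per unit): 13 of 20 → value 13×47/20 = 30.5500, running total 250.55
Total 250.55.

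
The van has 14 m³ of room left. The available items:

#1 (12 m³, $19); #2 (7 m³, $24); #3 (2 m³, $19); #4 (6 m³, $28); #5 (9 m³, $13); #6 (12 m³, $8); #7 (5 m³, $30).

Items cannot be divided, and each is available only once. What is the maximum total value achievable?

$77

This is a 0/1 knapsack; check combinations near the capacity.
- #3+#4+#7: volume 2+6+5=13, value 19+28+30=77
- #2+#3+#7: volume 7+2+5=14, value 24+19+30=73
- #4+#7: volume 6+5=11, value 28+30=58
- #2+#7: volume 7+5=12, value 24+30=54
Best: $77.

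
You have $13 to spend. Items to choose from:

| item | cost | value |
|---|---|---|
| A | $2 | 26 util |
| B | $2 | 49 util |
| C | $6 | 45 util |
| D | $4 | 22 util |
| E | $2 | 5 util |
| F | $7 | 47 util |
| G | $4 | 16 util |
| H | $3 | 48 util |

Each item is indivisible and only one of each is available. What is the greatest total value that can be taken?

Check high-value combinations within $13:
- A+B+C+H: cost 2+2+6+3=13, value 26+49+45+48=168
- A+B+D+E+H: cost 2+2+4+2+3=13, value 26+49+22+5+48=150
- B+C+E+H: cost 2+6+2+3=13, value 49+45+5+48=147
- A+B+D+H: cost 2+2+4+3=11, value 26+49+22+48=145
- B+F+H: cost 2+7+3=12, value 49+47+48=144
Best: 168 util.

168 util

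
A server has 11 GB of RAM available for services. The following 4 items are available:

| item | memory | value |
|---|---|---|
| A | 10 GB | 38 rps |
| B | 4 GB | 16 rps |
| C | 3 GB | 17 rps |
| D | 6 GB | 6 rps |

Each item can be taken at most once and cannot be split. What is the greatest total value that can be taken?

38 rps

Check high-value combinations within 11 GB:
- A: memory 10, value 38
- B+C: memory 4+3=7, value 16+17=33
- C+D: memory 3+6=9, value 17+6=23
Best: 38 rps.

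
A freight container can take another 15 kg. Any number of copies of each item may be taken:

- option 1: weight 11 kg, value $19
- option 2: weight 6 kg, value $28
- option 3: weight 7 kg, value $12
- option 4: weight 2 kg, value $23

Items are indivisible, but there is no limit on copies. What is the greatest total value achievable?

Best value-per-unit is option 4 at 23/2, and filling with it alone uses weight 7×2=14. No mix of the others beats 7×23 = 161.

$161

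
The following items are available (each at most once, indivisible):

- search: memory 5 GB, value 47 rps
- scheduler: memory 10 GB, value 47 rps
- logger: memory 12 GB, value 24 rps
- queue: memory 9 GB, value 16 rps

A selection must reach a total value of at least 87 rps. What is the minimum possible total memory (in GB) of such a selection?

15

Subsets with value ≥ 87, sorted by total memory:
- search+scheduler: memory 15, value 94
- search+scheduler+queue: memory 24, value 110
- search+logger+queue: memory 26, value 87
- search+scheduler+logger: memory 27, value 118
Minimum memory: 15 GB.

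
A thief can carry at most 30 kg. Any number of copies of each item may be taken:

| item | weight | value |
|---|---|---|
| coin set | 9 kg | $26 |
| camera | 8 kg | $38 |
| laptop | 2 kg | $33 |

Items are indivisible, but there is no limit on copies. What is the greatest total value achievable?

Best value-per-unit is laptop at 33/2, and filling with it alone uses weight 15×2=30. No mix of the others beats 15×33 = 495.

$495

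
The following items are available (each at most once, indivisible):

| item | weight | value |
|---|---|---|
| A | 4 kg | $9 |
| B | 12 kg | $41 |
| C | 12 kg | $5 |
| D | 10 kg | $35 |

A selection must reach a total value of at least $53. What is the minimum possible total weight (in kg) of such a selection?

22

Subsets with value ≥ 53, sorted by total weight:
- B+D: weight 22, value 76
- A+B+D: weight 26, value 85
- A+B+C: weight 28, value 55
Minimum weight: 22 kg.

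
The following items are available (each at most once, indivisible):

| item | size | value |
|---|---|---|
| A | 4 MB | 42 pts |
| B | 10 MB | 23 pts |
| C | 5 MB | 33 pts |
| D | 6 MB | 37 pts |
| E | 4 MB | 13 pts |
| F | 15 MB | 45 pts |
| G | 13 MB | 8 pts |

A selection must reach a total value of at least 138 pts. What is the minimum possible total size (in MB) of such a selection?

Subsets with value ≥ 138, sorted by total size:
- A+B+C+D+E: size 29, value 148
- A+C+D+F: size 30, value 157
- A+C+D+E+F: size 34, value 170
- A+B+C+F: size 34, value 143
Minimum size: 29 MB.

29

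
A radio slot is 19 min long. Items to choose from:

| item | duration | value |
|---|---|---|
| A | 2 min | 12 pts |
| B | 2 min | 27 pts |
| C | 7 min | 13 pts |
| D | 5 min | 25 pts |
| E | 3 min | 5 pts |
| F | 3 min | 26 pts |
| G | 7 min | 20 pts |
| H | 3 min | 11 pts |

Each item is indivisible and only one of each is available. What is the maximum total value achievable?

Check high-value combinations within 19 min:
- A+B+D+F+G: duration 2+2+5+3+7=19, value 12+27+25+26+20=110
- A+B+D+E+F+H: duration 2+2+5+3+3+3=18, value 12+27+25+5+26+11=106
- A+B+C+D+F: duration 2+2+7+5+3=19, value 12+27+13+25+26=103
- A+B+D+F+H: duration 2+2+5+3+3=15, value 12+27+25+26+11=101
Best: 110 pts.

110 pts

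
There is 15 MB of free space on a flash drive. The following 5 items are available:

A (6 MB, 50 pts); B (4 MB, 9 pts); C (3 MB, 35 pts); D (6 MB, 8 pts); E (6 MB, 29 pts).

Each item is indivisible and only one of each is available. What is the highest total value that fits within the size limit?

114 pts

Check high-value combinations within 15 MB:
- A+C+E: size 6+3+6=15, value 50+35+29=114
- A+B+C: size 6+4+3=13, value 50+9+35=94
- A+C+D: size 6+3+6=15, value 50+35+8=93
Best: 114 pts.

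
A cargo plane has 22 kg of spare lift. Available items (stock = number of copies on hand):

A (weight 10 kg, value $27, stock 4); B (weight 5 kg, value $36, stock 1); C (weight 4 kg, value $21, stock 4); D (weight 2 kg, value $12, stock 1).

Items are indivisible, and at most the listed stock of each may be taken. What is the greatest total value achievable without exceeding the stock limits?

Best selections within weight 22 and stock limits:
- 1×B + 4×C: weight 21, value 120
- 1×B + 3×C + 1×D: weight 19, value 111
Best: $120.

$120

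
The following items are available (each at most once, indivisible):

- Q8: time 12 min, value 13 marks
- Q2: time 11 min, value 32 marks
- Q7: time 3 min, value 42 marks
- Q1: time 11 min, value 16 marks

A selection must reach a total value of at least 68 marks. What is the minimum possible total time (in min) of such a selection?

Subsets with value ≥ 68, sorted by total time:
- Q2+Q7: time 14, value 74
- Q2+Q7+Q1: time 25, value 90
- Q8+Q2+Q7: time 26, value 87
Minimum time: 14 min.

14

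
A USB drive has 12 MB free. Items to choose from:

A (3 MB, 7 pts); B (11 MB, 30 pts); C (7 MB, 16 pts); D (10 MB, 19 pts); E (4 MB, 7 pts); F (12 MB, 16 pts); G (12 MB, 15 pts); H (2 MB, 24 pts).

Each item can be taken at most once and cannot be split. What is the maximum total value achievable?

Check high-value combinations within 12 MB:
- A+C+H: size 3+7+2=12, value 7+16+24=47
- D+H: size 10+2=12, value 19+24=43
- C+H: size 7+2=9, value 16+24=40
Best: 47 pts.

47 pts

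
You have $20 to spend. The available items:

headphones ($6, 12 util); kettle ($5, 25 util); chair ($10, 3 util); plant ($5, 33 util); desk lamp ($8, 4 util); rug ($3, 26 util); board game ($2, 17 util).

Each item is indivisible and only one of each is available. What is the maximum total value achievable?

This is a 0/1 knapsack; check combinations near the capacity.
- kettle+plant+rug+board game: cost 5+5+3+2=15, value 25+33+26+17=101
- headphones+kettle+plant+rug: cost 6+5+5+3=19, value 12+25+33+26=96
- headphones+plant+rug+board game: cost 6+5+3+2=16, value 12+33+26+17=88
Best: 101 util.

101 util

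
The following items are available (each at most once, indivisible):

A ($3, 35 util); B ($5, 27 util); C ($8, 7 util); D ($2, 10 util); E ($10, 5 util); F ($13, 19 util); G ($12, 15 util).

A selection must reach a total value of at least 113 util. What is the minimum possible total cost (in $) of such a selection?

Subsets with value ≥ 113, sorted by total cost:
- A+B+C+D+F+G: cost 43, value 113
- A+B+C+D+E+F+G: cost 53, value 118
Minimum cost: 43 $.

43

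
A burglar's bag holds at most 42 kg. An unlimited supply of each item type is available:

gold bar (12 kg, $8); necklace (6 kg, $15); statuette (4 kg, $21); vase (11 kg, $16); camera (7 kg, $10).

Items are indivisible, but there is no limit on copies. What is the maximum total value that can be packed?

$210

Best value-per-unit is statuette at 21/4, and filling with it alone uses weight 10×4=40. No mix of the others beats 10×21 = 210.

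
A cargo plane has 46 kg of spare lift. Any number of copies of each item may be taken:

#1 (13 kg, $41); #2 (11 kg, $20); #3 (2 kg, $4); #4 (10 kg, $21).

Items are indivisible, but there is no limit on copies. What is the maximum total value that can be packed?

$135

Best value-per-unit is #1 at 41/13; filling with it alone gives 3×41 = 123.
Optimal mix: 3×#1 + 3×#3 → weight 45, value 135.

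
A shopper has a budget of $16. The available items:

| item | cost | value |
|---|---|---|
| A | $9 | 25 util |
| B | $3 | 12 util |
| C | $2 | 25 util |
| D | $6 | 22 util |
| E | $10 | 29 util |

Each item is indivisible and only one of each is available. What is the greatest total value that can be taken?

Check high-value combinations within $16:
- B+C+E: cost 3+2+10=15, value 12+25+29=66
- A+B+C: cost 9+3+2=14, value 25+12+25=62
- B+C+D: cost 3+2+6=11, value 12+25+22=59
- C+E: cost 2+10=12, value 25+29=54
Best: 66 util.

66 util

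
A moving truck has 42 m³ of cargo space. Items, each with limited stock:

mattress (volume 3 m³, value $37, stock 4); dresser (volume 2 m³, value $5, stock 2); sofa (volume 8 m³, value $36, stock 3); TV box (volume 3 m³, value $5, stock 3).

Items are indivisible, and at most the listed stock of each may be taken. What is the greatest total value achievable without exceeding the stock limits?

$266

Top feasible selections:
- 4×mattress + 2×dresser + 3×sofa: volume 40, value 266
- 4×mattress + 1×dresser + 3×sofa + 1×TV box: volume 41, value 266
Best: $266.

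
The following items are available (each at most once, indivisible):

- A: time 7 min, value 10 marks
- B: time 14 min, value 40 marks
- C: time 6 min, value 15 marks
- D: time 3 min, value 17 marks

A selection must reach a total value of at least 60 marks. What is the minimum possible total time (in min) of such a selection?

Subsets with value ≥ 60, sorted by total time:
- B+C+D: time 23, value 72
- A+B+D: time 24, value 67
- A+B+C: time 27, value 65
- A+B+C+D: time 30, value 82
Minimum time: 23 min.

23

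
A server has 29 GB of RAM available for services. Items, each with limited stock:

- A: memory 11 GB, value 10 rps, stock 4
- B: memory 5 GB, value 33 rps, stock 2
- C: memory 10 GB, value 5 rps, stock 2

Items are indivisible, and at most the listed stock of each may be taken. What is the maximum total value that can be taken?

76 rps

Top feasible selections:
- 1×A + 2×B: memory 21, value 76
- 2×B + 1×C: memory 20, value 71
- 2×B: memory 10, value 66
Best: 76 rps.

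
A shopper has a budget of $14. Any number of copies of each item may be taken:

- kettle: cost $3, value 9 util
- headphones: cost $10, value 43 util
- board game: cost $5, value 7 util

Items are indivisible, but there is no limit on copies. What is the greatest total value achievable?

Best value-per-unit is headphones at 43/10; filling with it alone gives 1×43 = 43.
Optimal mix: 1×kettle + 1×headphones → cost 13, value 52.

52 util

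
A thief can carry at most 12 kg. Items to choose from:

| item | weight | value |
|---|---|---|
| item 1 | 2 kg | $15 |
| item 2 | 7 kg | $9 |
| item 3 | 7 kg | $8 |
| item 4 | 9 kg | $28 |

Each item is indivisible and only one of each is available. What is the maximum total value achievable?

Check high-value combinations within 12 kg:
- item 1+item 4: weight 2+9=11, value 15+28=43
- item 4: weight 9, value 28
- item 1+item 2: weight 2+7=9, value 15+9=24
Best: $43.

$43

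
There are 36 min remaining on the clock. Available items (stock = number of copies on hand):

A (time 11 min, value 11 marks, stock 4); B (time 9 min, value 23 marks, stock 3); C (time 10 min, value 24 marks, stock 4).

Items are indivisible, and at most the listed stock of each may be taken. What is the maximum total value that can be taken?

Top feasible selections:
- 3×C: time 30, value 72
- 1×B + 2×C: time 29, value 71
- 2×B + 1×C: time 28, value 70
- 3×B: time 27, value 69
Best: 72 marks.

72 marks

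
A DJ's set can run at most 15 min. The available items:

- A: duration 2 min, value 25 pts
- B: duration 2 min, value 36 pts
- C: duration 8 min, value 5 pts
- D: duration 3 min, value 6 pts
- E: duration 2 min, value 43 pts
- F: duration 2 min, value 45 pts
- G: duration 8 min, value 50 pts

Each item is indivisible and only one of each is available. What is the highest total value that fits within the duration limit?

174 pts

This is a 0/1 knapsack; check combinations near the capacity.
- B+E+F+G: duration 2+2+2+8=14, value 36+43+45+50=174
- A+E+F+G: duration 2+2+2+8=14, value 25+43+45+50=163
- A+B+F+G: duration 2+2+2+8=14, value 25+36+45+50=156
- A+B+D+E+F: duration 2+2+3+2+2=11, value 25+36+6+43+45=155
- A+B+E+G: duration 2+2+2+8=14, value 25+36+43+50=154
Best: 174 pts.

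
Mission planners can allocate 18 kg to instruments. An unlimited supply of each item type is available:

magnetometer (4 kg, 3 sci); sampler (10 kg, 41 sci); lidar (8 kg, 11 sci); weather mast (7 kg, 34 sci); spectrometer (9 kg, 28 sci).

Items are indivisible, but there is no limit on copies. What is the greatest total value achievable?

75 sci

Best value-per-unit is weather mast at 34/7; filling with it alone gives 2×34 = 68.
Optimal mix: 1×sampler + 1×weather mast → mass 17, value 75.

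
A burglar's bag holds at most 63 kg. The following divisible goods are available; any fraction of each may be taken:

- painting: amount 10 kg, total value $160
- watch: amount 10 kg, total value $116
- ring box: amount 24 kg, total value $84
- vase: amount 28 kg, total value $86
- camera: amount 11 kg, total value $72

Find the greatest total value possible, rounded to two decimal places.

Take in order of value per unit:
- painting (160/10 per unit): all 10 → value 160, running total 160.00
- watch (116/10 per unit): all 10 → value 116, running total 276.00
- camera (72/11 per unit): all 11 → value 72, running total 348.00
- ring box (84/24 per unit): all 24 → value 84, running total 432.00
- vase (86/28 per unit): 8 of 28 → value 8×86/28 = 24.5714, running total 456.57
Total 456.57.

456.57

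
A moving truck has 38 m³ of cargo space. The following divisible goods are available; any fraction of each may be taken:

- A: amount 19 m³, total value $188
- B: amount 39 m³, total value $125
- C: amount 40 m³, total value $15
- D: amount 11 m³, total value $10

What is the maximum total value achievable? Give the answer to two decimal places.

248.90

Take in order of value per unit:
- A (188/19 per unit): all 19 → value 188, running total 188.00
- B (125/39 per unit): 19 of 39 → value 19×125/39 = 60.8974, running total 248.90
Total 248.90.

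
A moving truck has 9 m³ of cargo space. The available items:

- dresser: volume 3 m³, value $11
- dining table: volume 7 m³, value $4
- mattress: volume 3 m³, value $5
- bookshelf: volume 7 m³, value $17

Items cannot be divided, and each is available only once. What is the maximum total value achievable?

$17

Check high-value combinations within 9 m³:
- bookshelf: volume 7, value 17
- dresser+mattress: volume 3+3=6, value 11+5=16
- dresser: volume 3, value 11
- mattress: volume 3, value 5
Best: $17.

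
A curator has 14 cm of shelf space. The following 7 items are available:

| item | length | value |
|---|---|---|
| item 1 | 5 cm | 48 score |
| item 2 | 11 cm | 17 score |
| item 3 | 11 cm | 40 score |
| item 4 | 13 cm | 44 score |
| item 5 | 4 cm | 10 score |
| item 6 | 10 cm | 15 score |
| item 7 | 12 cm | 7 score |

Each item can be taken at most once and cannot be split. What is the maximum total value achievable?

58 score

Check high-value combinations within 14 cm:
- item 1+item 5: length 5+4=9, value 48+10=58
- item 1: length 5, value 48
- item 4: length 13, value 44
Best: 58 score.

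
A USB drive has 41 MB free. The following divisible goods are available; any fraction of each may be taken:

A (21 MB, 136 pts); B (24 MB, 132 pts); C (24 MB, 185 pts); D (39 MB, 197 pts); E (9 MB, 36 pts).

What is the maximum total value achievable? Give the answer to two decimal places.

295.10

Take in order of value per unit:
- C (185/24 per unit): all 24 → value 185, running total 185.00
- A (136/21 per unit): 17 of 21 → value 17×136/21 = 110.0952, running total 295.10
Total 295.10.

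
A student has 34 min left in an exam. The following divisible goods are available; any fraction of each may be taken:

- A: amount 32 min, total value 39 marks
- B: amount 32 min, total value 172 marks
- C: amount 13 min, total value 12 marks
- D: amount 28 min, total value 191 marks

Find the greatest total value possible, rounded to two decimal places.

Take in order of value per unit:
- D (191/28 per unit): all 28 → value 191, running total 191.00
- B (172/32 per unit): 6 of 32 → value 6×172/32 = 32.2500, running total 223.25
Total 223.25.

223.25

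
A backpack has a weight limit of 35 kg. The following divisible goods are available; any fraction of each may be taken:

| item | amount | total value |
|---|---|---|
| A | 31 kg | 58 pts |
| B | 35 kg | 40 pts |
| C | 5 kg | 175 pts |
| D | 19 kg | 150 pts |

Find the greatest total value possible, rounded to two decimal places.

345.58

Take in order of value per unit:
- C (175/5 per unit): all 5 → value 175, running total 175.00
- D (150/19 per unit): all 19 → value 150, running total 325.00
- A (58/31 per unit): 11 of 31 → value 11×58/31 = 20.5806, running total 345.58
Total 345.58.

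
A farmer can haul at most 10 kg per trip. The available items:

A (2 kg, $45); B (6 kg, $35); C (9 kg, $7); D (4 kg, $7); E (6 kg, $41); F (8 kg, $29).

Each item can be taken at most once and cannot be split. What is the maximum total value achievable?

Check high-value combinations within 10 kg:
- A+E: weight 2+6=8, value 45+41=86
- A+B: weight 2+6=8, value 45+35=80
- A+F: weight 2+8=10, value 45+29=74
Best: $86.

$86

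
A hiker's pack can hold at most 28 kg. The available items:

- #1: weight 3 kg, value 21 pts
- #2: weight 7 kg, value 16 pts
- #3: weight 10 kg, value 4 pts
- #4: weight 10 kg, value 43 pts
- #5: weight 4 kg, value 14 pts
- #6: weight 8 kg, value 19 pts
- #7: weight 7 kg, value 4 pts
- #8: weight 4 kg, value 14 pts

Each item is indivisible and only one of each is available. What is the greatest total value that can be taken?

108 pts

This is a 0/1 knapsack; check combinations near the capacity.
- #1+#2+#4+#5+#8: weight 3+7+10+4+4=28, value 21+16+43+14+14=108
- #1+#2+#4+#6: weight 3+7+10+8=28, value 21+16+43+19=99
- #1+#4+#5+#6: weight 3+10+4+8=25, value 21+43+14+19=97
Best: 108 pts.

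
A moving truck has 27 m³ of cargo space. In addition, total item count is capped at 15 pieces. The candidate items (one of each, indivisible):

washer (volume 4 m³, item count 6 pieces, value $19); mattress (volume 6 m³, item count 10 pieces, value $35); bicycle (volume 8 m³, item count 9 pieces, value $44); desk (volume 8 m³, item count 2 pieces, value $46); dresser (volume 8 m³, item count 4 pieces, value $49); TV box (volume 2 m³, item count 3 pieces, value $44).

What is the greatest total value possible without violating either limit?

Feasible sets respecting both limits:
- washer+desk+dresser+TV box: volume 22, item count 15, value 158
- bicycle+desk+dresser: volume 24, item count 15, value 139
- desk+dresser+TV box: volume 18, item count 9, value 139
- bicycle+desk+TV box: volume 18, item count 14, value 134
Best: $158.

$158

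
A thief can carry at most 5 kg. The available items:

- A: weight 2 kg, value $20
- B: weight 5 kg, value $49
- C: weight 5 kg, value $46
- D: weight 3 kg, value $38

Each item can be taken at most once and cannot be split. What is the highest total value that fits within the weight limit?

$58

Check high-value combinations within 5 kg:
- A+D: weight 2+3=5, value 20+38=58
- B: weight 5, value 49
- C: weight 5, value 46
- D: weight 3, value 38
Best: $58.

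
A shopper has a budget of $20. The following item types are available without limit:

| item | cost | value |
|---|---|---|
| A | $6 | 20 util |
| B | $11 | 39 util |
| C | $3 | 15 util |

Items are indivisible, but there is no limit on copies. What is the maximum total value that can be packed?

90 util

Best value-per-unit is C at 15/3, and filling with it alone uses cost 6×3=18. No mix of the others beats 6×15 = 90.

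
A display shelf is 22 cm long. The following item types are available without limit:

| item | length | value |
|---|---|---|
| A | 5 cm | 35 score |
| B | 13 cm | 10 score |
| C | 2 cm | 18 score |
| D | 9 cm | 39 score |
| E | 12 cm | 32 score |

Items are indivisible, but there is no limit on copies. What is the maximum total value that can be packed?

198 score

Best value-per-unit is C at 18/2, and filling with it alone uses length 11×2=22. No mix of the others beats 11×18 = 198.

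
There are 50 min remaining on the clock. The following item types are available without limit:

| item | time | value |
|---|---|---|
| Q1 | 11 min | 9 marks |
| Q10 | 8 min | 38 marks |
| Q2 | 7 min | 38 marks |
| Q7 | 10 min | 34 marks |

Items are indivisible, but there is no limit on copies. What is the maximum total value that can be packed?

266 marks

Best value-per-unit is Q2 at 38/7; filling with it alone gives 7×38 = 266.
Optimal mix: 1×Q10 + 6×Q2 → time 50, value 266.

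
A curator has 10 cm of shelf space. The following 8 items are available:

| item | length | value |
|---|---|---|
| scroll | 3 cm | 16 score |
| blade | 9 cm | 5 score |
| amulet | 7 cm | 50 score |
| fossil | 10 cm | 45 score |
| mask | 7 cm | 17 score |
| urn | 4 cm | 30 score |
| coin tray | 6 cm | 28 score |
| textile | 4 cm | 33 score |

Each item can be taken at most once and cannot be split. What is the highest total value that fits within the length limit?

Check high-value combinations within 10 cm:
- scroll+amulet: length 3+7=10, value 16+50=66
- urn+textile: length 4+4=8, value 30+33=63
- coin tray+textile: length 6+4=10, value 28+33=61
Best: 66 score.

66 score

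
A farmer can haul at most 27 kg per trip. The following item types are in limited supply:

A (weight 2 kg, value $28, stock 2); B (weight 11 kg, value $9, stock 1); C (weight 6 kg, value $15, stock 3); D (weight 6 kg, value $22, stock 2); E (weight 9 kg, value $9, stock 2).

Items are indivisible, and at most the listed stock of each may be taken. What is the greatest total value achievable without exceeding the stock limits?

$115

Best selections within weight 27 and stock limits:
- 2×A + 1×C + 2×D: weight 22, value 115
- 2×A + 2×D + 1×E: weight 25, value 109
- 2×A + 1×B + 2×D: weight 27, value 109
Best: $115.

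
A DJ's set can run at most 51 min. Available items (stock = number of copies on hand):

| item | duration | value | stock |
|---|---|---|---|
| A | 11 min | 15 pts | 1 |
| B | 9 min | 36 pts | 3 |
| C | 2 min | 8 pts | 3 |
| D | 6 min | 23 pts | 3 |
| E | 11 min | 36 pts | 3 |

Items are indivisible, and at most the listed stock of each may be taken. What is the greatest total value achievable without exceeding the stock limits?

Best selections within duration 51 and stock limits:
- 3×B + 3×C + 3×D: duration 51, value 201
- 3×B + 2×C + 3×D: duration 49, value 193
- 2×B + 2×C + 3×D + 1×E: duration 51, value 193
- 3×B + 3×C + 1×D + 1×E: duration 50, value 191
Best: 201 pts.

201 pts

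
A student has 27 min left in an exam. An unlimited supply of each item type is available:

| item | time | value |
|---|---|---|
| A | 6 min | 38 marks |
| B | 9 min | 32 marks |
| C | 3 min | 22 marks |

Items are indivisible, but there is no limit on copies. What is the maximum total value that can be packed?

Best value-per-unit is C at 22/3, and filling with it alone uses time 9×3=27. No mix of the others beats 9×22 = 198.

198 marks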